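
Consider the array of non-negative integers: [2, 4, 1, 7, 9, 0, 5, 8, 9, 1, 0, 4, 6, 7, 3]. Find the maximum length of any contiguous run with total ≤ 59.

13

[2] sum 2 len 1
[2, 4] sum 6 len 2
[2, 4, 1] sum 7 len 3
[2, 4, 1, 7] sum 14 len 4
[2, 4, 1, 7, 9] sum 23 len 5
[2, 4, 1, 7, 9, 0] sum 23 len 6
[2, 4, 1, 7, 9, 0, 5] sum 28 len 7
[2, 4, 1, 7, 9, 0, 5, 8] sum 36 len 8
[2, 4, 1, 7, 9, 0, 5, 8, 9] sum 45 len 9
[2, 4, 1, 7, 9, 0, 5, 8, 9, 1] sum 46 len 10
[2, 4, 1, 7, 9, 0, 5, 8, 9, 1, 0] sum 46 len 11
[2, 4, 1, 7, 9, 0, 5, 8, 9, 1, 0, 4] sum 50 len 12
[2, 4, 1, 7, 9, 0, 5, 8, 9, 1, 0, 4, 6] sum 56 len 13
[1, 7, 9, 0, 5, 8, 9, 1, 0, 4, 6, 7] sum 57 len 12
[7, 9, 0, 5, 8, 9, 1, 0, 4, 6, 7, 3] sum 59 len 12
Longest length seen: 13.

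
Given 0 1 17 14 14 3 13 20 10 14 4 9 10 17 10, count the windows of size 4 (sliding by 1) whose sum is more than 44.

7

0 1 17 14 → sum 32
1 17 14 14 → sum 46  > 44 ✓
17 14 14 3 → sum 48  > 44 ✓
14 14 3 13 → sum 44
14 3 13 20 → sum 50  > 44 ✓
3 13 20 10 → sum 46  > 44 ✓
13 20 10 14 → sum 57  > 44 ✓
20 10 14 4 → sum 48  > 44 ✓
10 14 4 9 → sum 37
14 4 9 10 → sum 37
4 9 10 17 → sum 40
9 10 17 10 → sum 46  > 44 ✓
7 windows satisfy the condition.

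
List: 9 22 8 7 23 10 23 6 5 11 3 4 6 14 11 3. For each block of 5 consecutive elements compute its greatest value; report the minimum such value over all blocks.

11

(9, 22, 8, 7, 23) → max 23
(22, 8, 7, 23, 10) → max 23
(8, 7, 23, 10, 23) → max 23
(7, 23, 10, 23, 6) → max 23
(23, 10, 23, 6, 5) → max 23
(10, 23, 6, 5, 11) → max 23
(23, 6, 5, 11, 3) → max 23
(6, 5, 11, 3, 4) → max 11
(5, 11, 3, 4, 6) → max 11
(11, 3, 4, 6, 14) → max 14
(3, 4, 6, 14, 11) → max 14
(4, 6, 14, 11, 3) → max 14
Minimum of these is 11.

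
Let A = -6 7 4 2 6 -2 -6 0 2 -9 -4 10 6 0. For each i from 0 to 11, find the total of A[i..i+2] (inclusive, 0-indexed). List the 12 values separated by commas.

(-6, 7, 4) → sum 5
(7, 4, 2) → sum 13
(4, 2, 6) → sum 12
(2, 6, -2) → sum 6
(6, -2, -6) → sum -2
(-2, -6, 0) → sum -8
(-6, 0, 2) → sum -4
(0, 2, -9) → sum -7
(2, -9, -4) → sum -11
(-9, -4, 10) → sum -3
(-4, 10, 6) → sum 12
(10, 6, 0) → sum 16

5, 13, 12, 6, -2, -8, -4, -7, -11, -3, 12, 16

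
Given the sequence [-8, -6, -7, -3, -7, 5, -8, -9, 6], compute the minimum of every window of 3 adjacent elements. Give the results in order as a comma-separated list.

(-8, -6, -7) → min -8
(-6, -7, -3) → min -7
(-7, -3, -7) → min -7
(-3, -7, 5) → min -7
(-7, 5, -8) → min -8
(5, -8, -9) → min -9
(-8, -9, 6) → min -9

-8, -7, -7, -7, -8, -9, -9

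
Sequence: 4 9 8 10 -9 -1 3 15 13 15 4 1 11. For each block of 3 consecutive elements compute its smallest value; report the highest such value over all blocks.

4 9 8 → min 4
9 8 10 → min 8
8 10 -9 → min -9
10 -9 -1 → min -9
-9 -1 3 → min -9
-1 3 15 → min -1
3 15 13 → min 3
15 13 15 → min 13
13 15 4 → min 4
15 4 1 → min 1
4 1 11 → min 1
Highest of these is 13.

13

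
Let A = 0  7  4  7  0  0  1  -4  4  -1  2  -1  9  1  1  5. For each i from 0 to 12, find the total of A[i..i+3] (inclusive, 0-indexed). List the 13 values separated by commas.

(0, 7, 4, 7) → sum 18
(7, 4, 7, 0) → sum 18
(4, 7, 0, 0) → sum 11
(7, 0, 0, 1) → sum 8
(0, 0, 1, -4) → sum -3
(0, 1, -4, 4) → sum 1
(1, -4, 4, -1) → sum 0
(-4, 4, -1, 2) → sum 1
(4, -1, 2, -1) → sum 4
(-1, 2, -1, 9) → sum 9
(2, -1, 9, 1) → sum 11
(-1, 9, 1, 1) → sum 10
(9, 1, 1, 5) → sum 16

18, 18, 11, 8, -3, 1, 0, 1, 4, 9, 11, 10, 16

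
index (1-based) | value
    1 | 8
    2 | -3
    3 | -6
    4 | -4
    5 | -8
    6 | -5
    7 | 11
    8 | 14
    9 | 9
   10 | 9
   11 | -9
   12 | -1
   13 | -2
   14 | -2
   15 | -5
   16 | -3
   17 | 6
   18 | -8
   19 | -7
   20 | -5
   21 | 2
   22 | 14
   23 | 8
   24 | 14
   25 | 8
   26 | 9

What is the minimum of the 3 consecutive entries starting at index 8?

Elements at indices 8..10: 14, 9, 9
min(14, 9, 9) = 9

9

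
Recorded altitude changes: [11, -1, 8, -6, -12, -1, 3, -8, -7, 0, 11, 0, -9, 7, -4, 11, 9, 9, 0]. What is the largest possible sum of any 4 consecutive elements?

[11, -1, 8, -6] → sum 12
[-1, 8, -6, -12] → sum -11
[8, -6, -12, -1] → sum -11
[-6, -12, -1, 3] → sum -16
[-12, -1, 3, -8] → sum -18
[-1, 3, -8, -7] → sum -13
[3, -8, -7, 0] → sum -12
[-8, -7, 0, 11] → sum -4
[-7, 0, 11, 0] → sum 4
[0, 11, 0, -9] → sum 2
[11, 0, -9, 7] → sum 9
[0, -9, 7, -4] → sum -6
[-9, 7, -4, 11] → sum 5
[7, -4, 11, 9] → sum 23
[-4, 11, 9, 9] → sum 25
[11, 9, 9, 0] → sum 29
Largest of these is 29.

29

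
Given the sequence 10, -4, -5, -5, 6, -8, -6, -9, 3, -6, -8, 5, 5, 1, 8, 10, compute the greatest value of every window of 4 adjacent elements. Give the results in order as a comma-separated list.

10, 6, 6, 6, 6, 3, 3, 3, 5, 5, 5, 8, 10

(10, -4, -5, -5) → max 10
(-4, -5, -5, 6) → max 6
(-5, -5, 6, -8) → max 6
(-5, 6, -8, -6) → max 6
(6, -8, -6, -9) → max 6
(-8, -6, -9, 3) → max 3
(-6, -9, 3, -6) → max 3
(-9, 3, -6, -8) → max 3
(3, -6, -8, 5) → max 5
(-6, -8, 5, 5) → max 5
(-8, 5, 5, 1) → max 5
(5, 5, 1, 8) → max 8
(5, 1, 8, 10) → max 10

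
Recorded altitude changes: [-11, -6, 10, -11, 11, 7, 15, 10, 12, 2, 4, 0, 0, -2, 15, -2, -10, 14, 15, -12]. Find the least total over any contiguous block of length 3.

-7

-11 -6 10 → sum -7
-6 10 -11 → sum -7
10 -11 11 → sum 10
-11 11 7 → sum 7
11 7 15 → sum 33
7 15 10 → sum 32
15 10 12 → sum 37
10 12 2 → sum 24
12 2 4 → sum 18
2 4 0 → sum 6
4 0 0 → sum 4
0 0 -2 → sum -2
0 -2 15 → sum 13
-2 15 -2 → sum 11
15 -2 -10 → sum 3
-2 -10 14 → sum 2
-10 14 15 → sum 19
14 15 -12 → sum 17
Least of these is -7.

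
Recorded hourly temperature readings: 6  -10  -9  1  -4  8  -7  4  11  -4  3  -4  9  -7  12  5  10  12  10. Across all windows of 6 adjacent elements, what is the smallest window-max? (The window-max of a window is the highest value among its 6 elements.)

8

(6, -10, -9, 1, -4, 8) → max 8
(-10, -9, 1, -4, 8, -7) → max 8
(-9, 1, -4, 8, -7, 4) → max 8
(1, -4, 8, -7, 4, 11) → max 11
(-4, 8, -7, 4, 11, -4) → max 11
(8, -7, 4, 11, -4, 3) → max 11
(-7, 4, 11, -4, 3, -4) → max 11
(4, 11, -4, 3, -4, 9) → max 11
(11, -4, 3, -4, 9, -7) → max 11
(-4, 3, -4, 9, -7, 12) → max 12
(3, -4, 9, -7, 12, 5) → max 12
(-4, 9, -7, 12, 5, 10) → max 12
(9, -7, 12, 5, 10, 12) → max 12
(-7, 12, 5, 10, 12, 10) → max 12
Smallest of these is 8.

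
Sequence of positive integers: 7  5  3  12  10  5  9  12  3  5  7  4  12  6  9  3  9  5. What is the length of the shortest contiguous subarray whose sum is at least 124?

18

Extend right; whenever the sum reaches 124, record the length and shrink from the left:
add 7: running sum 7 < 124
add 5: running sum 12 < 124
add 3: running sum 15 < 124
add 12: running sum 27 < 124
add 10: running sum 37 < 124
add 5: running sum 42 < 124
add 9: running sum 51 < 124
add 12: running sum 63 < 124
add 3: running sum 66 < 124
add 5: running sum 71 < 124
add 7: running sum 78 < 124
add 4: running sum 82 < 124
add 12: running sum 94 < 124
add 6: running sum 100 < 124
add 9: running sum 109 < 124
add 3: running sum 112 < 124
add 9: running sum 121 < 124
add 5: shortest ending here [7, 5, 3, 12, 10, 5, 9, 12, 3, 5, 7, 4, 12, 6, 9, 3, 9, 5] sum 126, len 18
Shortest qualifying length: 18.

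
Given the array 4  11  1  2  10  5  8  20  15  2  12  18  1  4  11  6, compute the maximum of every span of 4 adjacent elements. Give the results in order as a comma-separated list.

11, 11, 10, 10, 20, 20, 20, 20, 18, 18, 18, 18, 11

[4, 11, 1, 2] → max 11
[11, 1, 2, 10] → max 11
[1, 2, 10, 5] → max 10
[2, 10, 5, 8] → max 10
[10, 5, 8, 20] → max 20
[5, 8, 20, 15] → max 20
[8, 20, 15, 2] → max 20
[20, 15, 2, 12] → max 20
[15, 2, 12, 18] → max 18
[2, 12, 18, 1] → max 18
[12, 18, 1, 4] → max 18
[18, 1, 4, 11] → max 18
[1, 4, 11, 6] → max 11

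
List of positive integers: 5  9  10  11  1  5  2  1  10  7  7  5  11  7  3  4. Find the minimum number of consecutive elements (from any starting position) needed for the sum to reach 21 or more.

2

add 5: running sum 5 < 21
add 9: running sum 14 < 21
add 10: shortest ending here [5, 9, 10] sum 24, len 3
add 11: shortest ending here [10, 11] sum 21, len 2
add 1: shortest ending here [10, 11, 1] sum 22, len 3
add 5: shortest ending here [10, 11, 1, 5] sum 27, len 4
add 2: shortest ending here [10, 11, 1, 5, 2] sum 29, len 5
add 1: shortest ending here [10, 11, 1, 5, 2, 1] sum 30, len 6
add 10: shortest ending here [11, 1, 5, 2, 1, 10] sum 30, len 6
add 7: shortest ending here [5, 2, 1, 10, 7] sum 25, len 5
add 7: shortest ending here [10, 7, 7] sum 24, len 3
add 5: shortest ending here [10, 7, 7, 5] sum 29, len 4
add 11: shortest ending here [7, 5, 11] sum 23, len 3
add 7: shortest ending here [5, 11, 7] sum 23, len 3
add 3: shortest ending here [11, 7, 3] sum 21, len 3
add 4: shortest ending here [11, 7, 3, 4] sum 25, len 4
Shortest qualifying length: 2.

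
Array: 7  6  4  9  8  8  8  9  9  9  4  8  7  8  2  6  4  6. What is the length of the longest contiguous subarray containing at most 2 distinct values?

7

add 7: window [7] (1 distinct), len 1
add 6: window [7, 6] (2 distinct), len 2
add 4: window [6, 4] (2 distinct), len 2
add 9: window [4, 9] (2 distinct), len 2
add 8: window [9, 8] (2 distinct), len 2
add 8: window [9, 8, 8] (2 distinct), len 3
add 8: window [9, 8, 8, 8] (2 distinct), len 4
add 9: window [9, 8, 8, 8, 9] (2 distinct), len 5
add 9: window [9, 8, 8, 8, 9, 9] (2 distinct), len 6
add 9: window [9, 8, 8, 8, 9, 9, 9] (2 distinct), len 7
add 4: window [9, 9, 9, 4] (2 distinct), len 4
add 8: window [4, 8] (2 distinct), len 2
add 7: window [8, 7] (2 distinct), len 2
add 8: window [8, 7, 8] (2 distinct), len 3
add 2: window [8, 2] (2 distinct), len 2
add 6: window [2, 6] (2 distinct), len 2
add 4: window [6, 4] (2 distinct), len 2
add 6: window [6, 4, 6] (2 distinct), len 3
Longest length with ≤2 distinct: 7.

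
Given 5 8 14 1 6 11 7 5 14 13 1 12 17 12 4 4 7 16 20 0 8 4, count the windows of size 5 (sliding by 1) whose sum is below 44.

7

5 8 14 1 6 → sum 34  < 44 ✓
8 14 1 6 11 → sum 40  < 44 ✓
14 1 6 11 7 → sum 39  < 44 ✓
1 6 11 7 5 → sum 30  < 44 ✓
6 11 7 5 14 → sum 43  < 44 ✓
11 7 5 14 13 → sum 50
7 5 14 13 1 → sum 40  < 44 ✓
5 14 13 1 12 → sum 45
14 13 1 12 17 → sum 57
13 1 12 17 12 → sum 55
1 12 17 12 4 → sum 46
12 17 12 4 4 → sum 49
17 12 4 4 7 → sum 44
12 4 4 7 16 → sum 43  < 44 ✓
4 4 7 16 20 → sum 51
4 7 16 20 0 → sum 47
7 16 20 0 8 → sum 51
16 20 0 8 4 → sum 48
7 windows satisfy the condition.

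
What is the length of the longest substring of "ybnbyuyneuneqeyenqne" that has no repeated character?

4

add y: [y] len 1
add b: [y, b] len 2
add n: [y, b, n] len 3
add b (repeat b, move left end past it): [n, b] len 2
add y: [n, b, y] len 3
add u: [n, b, y, u] len 4
add y (repeat y, move left end past it): [u, y] len 2
add n: [u, y, n] len 3
add e: [u, y, n, e] len 4
add u (repeat u, move left end past it): [y, n, e, u] len 4
add n (repeat n, move left end past it): [e, u, n] len 3
add e (repeat e, move left end past it): [u, n, e] len 3
add q: [u, n, e, q] len 4
add e (repeat e, move left end past it): [q, e] len 2
add y: [q, e, y] len 3
add e (repeat e, move left end past it): [y, e] len 2
add n: [y, e, n] len 3
add q: [y, e, n, q] len 4
add n (repeat n, move left end past it): [q, n] len 2
add e: [q, n, e] len 3
Longest all-distinct length: 4.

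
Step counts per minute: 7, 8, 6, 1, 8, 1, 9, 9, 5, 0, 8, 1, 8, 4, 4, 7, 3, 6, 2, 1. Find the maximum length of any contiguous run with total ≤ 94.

Extend to the right; shrink from the left whenever the sum exceeds 94:
[7] sum 7 len 1
[7, 8] sum 15 len 2
[7, 8, 6] sum 21 len 3
[7, 8, 6, 1] sum 22 len 4
[7, 8, 6, 1, 8] sum 30 len 5
[7, 8, 6, 1, 8, 1] sum 31 len 6
[7, 8, 6, 1, 8, 1, 9] sum 40 len 7
[7, 8, 6, 1, 8, 1, 9, 9] sum 49 len 8
[7, 8, 6, 1, 8, 1, 9, 9, 5] sum 54 len 9
[7, 8, 6, 1, 8, 1, 9, 9, 5, 0] sum 54 len 10
[7, 8, 6, 1, 8, 1, 9, 9, 5, 0, 8] sum 62 len 11
[7, 8, 6, 1, 8, 1, 9, 9, 5, 0, 8, 1] sum 63 len 12
[7, 8, 6, 1, 8, 1, 9, 9, 5, 0, 8, 1, 8] sum 71 len 13
[7, 8, 6, 1, 8, 1, 9, 9, 5, 0, 8, 1, 8, 4] sum 75 len 14
[7, 8, 6, 1, 8, 1, 9, 9, 5, 0, 8, 1, 8, 4, 4] sum 79 len 15
[7, 8, 6, 1, 8, 1, 9, 9, 5, 0, 8, 1, 8, 4, 4, 7] sum 86 len 16
[7, 8, 6, 1, 8, 1, 9, 9, 5, 0, 8, 1, 8, 4, 4, 7, 3] sum 89 len 17
[8, 6, 1, 8, 1, 9, 9, 5, 0, 8, 1, 8, 4, 4, 7, 3, 6] sum 88 len 17
[8, 6, 1, 8, 1, 9, 9, 5, 0, 8, 1, 8, 4, 4, 7, 3, 6, 2] sum 90 len 18
[8, 6, 1, 8, 1, 9, 9, 5, 0, 8, 1, 8, 4, 4, 7, 3, 6, 2, 1] sum 91 len 19
Longest length seen: 19.

19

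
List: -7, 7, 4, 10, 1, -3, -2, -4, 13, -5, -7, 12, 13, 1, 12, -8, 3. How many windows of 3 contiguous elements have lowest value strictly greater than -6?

9

-7 7 4 → min -7
7 4 10 → min 4  > -6 ✓
4 10 1 → min 1  > -6 ✓
10 1 -3 → min -3  > -6 ✓
1 -3 -2 → min -3  > -6 ✓
-3 -2 -4 → min -4  > -6 ✓
-2 -4 13 → min -4  > -6 ✓
-4 13 -5 → min -5  > -6 ✓
13 -5 -7 → min -7
-5 -7 12 → min -7
-7 12 13 → min -7
12 13 1 → min 1  > -6 ✓
13 1 12 → min 1  > -6 ✓
1 12 -8 → min -8
12 -8 3 → min -8
9 windows satisfy the condition.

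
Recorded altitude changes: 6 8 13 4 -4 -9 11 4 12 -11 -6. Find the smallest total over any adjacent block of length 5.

(6, 8, 13, 4, -4) → sum 27
(8, 13, 4, -4, -9) → sum 12
(13, 4, -4, -9, 11) → sum 15
(4, -4, -9, 11, 4) → sum 6
(-4, -9, 11, 4, 12) → sum 14
(-9, 11, 4, 12, -11) → sum 7
(11, 4, 12, -11, -6) → sum 10
Smallest of these is 6.

6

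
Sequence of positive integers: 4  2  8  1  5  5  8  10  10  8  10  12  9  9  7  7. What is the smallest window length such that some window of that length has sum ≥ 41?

add 4: running sum 4 < 41
add 2: running sum 6 < 41
add 8: running sum 14 < 41
add 1: running sum 15 < 41
add 5: running sum 20 < 41
add 5: running sum 25 < 41
add 8: running sum 33 < 41
end 7: [4, 2, 8, 1, 5, 5, 8, 10] sum 43, len 8
end 8: [8, 1, 5, 5, 8, 10, 10] sum 47, len 7
end 9: [5, 8, 10, 10, 8] sum 41, len 5
end 10: [8, 10, 10, 8, 10] sum 46, len 5
end 11: [10, 10, 8, 10, 12] sum 50, len 5
end 12: [10, 8, 10, 12, 9] sum 49, len 5
end 13: [8, 10, 12, 9, 9] sum 48, len 5
end 14: [10, 12, 9, 9, 7] sum 47, len 5
end 15: [12, 9, 9, 7, 7] sum 44, len 5
Shortest qualifying length: 5.

5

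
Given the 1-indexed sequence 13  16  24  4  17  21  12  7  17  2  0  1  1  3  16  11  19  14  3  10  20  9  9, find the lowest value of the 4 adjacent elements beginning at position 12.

1

Elements at indices 12..15: 1, 1, 3, 16
min(1, 1, 3, 16) = 1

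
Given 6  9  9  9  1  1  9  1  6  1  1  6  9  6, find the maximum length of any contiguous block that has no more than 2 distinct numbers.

[6] 1 distinct, len 1
[6, 9] 2 distinct, len 2
[6, 9, 9] 2 distinct, len 3
[6, 9, 9, 9] 2 distinct, len 4
[9, 9, 9, 1] 2 distinct, len 4
[9, 9, 9, 1, 1] 2 distinct, len 5
[9, 9, 9, 1, 1, 9] 2 distinct, len 6
[9, 9, 9, 1, 1, 9, 1] 2 distinct, len 7
[1, 6] 2 distinct, len 2
[1, 6, 1] 2 distinct, len 3
[1, 6, 1, 1] 2 distinct, len 4
[1, 6, 1, 1, 6] 2 distinct, len 5
[6, 9] 2 distinct, len 2
[6, 9, 6] 2 distinct, len 3
Longest length with ≤2 distinct: 7.

7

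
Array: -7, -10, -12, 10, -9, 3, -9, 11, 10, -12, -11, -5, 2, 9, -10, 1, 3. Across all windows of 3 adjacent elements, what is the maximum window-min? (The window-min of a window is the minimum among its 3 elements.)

-5

[-7, -10, -12] → min -12
[-10, -12, 10] → min -12
[-12, 10, -9] → min -12
[10, -9, 3] → min -9
[-9, 3, -9] → min -9
[3, -9, 11] → min -9
[-9, 11, 10] → min -9
[11, 10, -12] → min -12
[10, -12, -11] → min -12
[-12, -11, -5] → min -12
[-11, -5, 2] → min -11
[-5, 2, 9] → min -5
[2, 9, -10] → min -10
[9, -10, 1] → min -10
[-10, 1, 3] → min -10
Maximum of these is -5.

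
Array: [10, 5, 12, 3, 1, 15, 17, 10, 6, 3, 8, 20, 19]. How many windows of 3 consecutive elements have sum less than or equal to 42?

(10, 5, 12) → sum 27  ≤ 42 ✓
(5, 12, 3) → sum 20  ≤ 42 ✓
(12, 3, 1) → sum 16  ≤ 42 ✓
(3, 1, 15) → sum 19  ≤ 42 ✓
(1, 15, 17) → sum 33  ≤ 42 ✓
(15, 17, 10) → sum 42  ≤ 42 ✓
(17, 10, 6) → sum 33  ≤ 42 ✓
(10, 6, 3) → sum 19  ≤ 42 ✓
(6, 3, 8) → sum 17  ≤ 42 ✓
(3, 8, 20) → sum 31  ≤ 42 ✓
(8, 20, 19) → sum 47
10 windows satisfy the condition.

10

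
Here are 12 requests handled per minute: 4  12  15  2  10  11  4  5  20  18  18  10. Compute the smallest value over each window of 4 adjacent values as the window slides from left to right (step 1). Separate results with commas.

2, 2, 2, 2, 4, 4, 4, 5, 10

(4, 12, 15, 2) → min 2
(12, 15, 2, 10) → min 2
(15, 2, 10, 11) → min 2
(2, 10, 11, 4) → min 2
(10, 11, 4, 5) → min 4
(11, 4, 5, 20) → min 4
(4, 5, 20, 18) → min 4
(5, 20, 18, 18) → min 5
(20, 18, 18, 10) → min 10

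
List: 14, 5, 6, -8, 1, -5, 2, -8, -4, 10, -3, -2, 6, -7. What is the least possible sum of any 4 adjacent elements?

[14, 5, 6, -8] → sum 17
[5, 6, -8, 1] → sum 4
[6, -8, 1, -5] → sum -6
[-8, 1, -5, 2] → sum -10
[1, -5, 2, -8] → sum -10
[-5, 2, -8, -4] → sum -15
[2, -8, -4, 10] → sum 0
[-8, -4, 10, -3] → sum -5
[-4, 10, -3, -2] → sum 1
[10, -3, -2, 6] → sum 11
[-3, -2, 6, -7] → sum -6
Least of these is -15.

-15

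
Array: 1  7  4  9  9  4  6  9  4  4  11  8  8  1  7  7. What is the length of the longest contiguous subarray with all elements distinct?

4

add 1: [1] len 1
add 7: [1, 7] len 2
add 4: [1, 7, 4] len 3
add 9: [1, 7, 4, 9] len 4
add 9 (repeat 9, move left end past it): [9] len 1
add 4: [9, 4] len 2
add 6: [9, 4, 6] len 3
add 9 (repeat 9, move left end past it): [4, 6, 9] len 3
add 4 (repeat 4, move left end past it): [6, 9, 4] len 3
add 4 (repeat 4, move left end past it): [4] len 1
add 11: [4, 11] len 2
add 8: [4, 11, 8] len 3
add 8 (repeat 8, move left end past it): [8] len 1
add 1: [8, 1] len 2
add 7: [8, 1, 7] len 3
add 7 (repeat 7, move left end past it): [7] len 1
Longest all-distinct length: 4.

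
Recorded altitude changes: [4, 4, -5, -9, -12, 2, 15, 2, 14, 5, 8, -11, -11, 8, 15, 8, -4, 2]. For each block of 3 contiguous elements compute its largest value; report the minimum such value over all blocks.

-5

[4, 4, -5] → max 4
[4, -5, -9] → max 4
[-5, -9, -12] → max -5
[-9, -12, 2] → max 2
[-12, 2, 15] → max 15
[2, 15, 2] → max 15
[15, 2, 14] → max 15
[2, 14, 5] → max 14
[14, 5, 8] → max 14
[5, 8, -11] → max 8
[8, -11, -11] → max 8
[-11, -11, 8] → max 8
[-11, 8, 15] → max 15
[8, 15, 8] → max 15
[15, 8, -4] → max 15
[8, -4, 2] → max 8
Minimum of these is -5.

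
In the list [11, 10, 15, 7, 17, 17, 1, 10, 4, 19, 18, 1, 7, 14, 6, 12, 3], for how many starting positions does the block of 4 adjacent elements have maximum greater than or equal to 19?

11 10 15 7 → max 15
10 15 7 17 → max 17
15 7 17 17 → max 17
7 17 17 1 → max 17
17 17 1 10 → max 17
17 1 10 4 → max 17
1 10 4 19 → max 19  ≥ 19 ✓
10 4 19 18 → max 19  ≥ 19 ✓
4 19 18 1 → max 19  ≥ 19 ✓
19 18 1 7 → max 19  ≥ 19 ✓
18 1 7 14 → max 18
1 7 14 6 → max 14
7 14 6 12 → max 14
14 6 12 3 → max 14
4 windows satisfy the condition.

4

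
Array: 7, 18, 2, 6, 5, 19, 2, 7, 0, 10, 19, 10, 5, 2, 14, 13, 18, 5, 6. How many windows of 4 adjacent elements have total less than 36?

9

(7, 18, 2, 6) → sum 33  < 36 ✓
(18, 2, 6, 5) → sum 31  < 36 ✓
(2, 6, 5, 19) → sum 32  < 36 ✓
(6, 5, 19, 2) → sum 32  < 36 ✓
(5, 19, 2, 7) → sum 33  < 36 ✓
(19, 2, 7, 0) → sum 28  < 36 ✓
(2, 7, 0, 10) → sum 19  < 36 ✓
(7, 0, 10, 19) → sum 36
(0, 10, 19, 10) → sum 39
(10, 19, 10, 5) → sum 44
(19, 10, 5, 2) → sum 36
(10, 5, 2, 14) → sum 31  < 36 ✓
(5, 2, 14, 13) → sum 34  < 36 ✓
(2, 14, 13, 18) → sum 47
(14, 13, 18, 5) → sum 50
(13, 18, 5, 6) → sum 42
9 windows satisfy the condition.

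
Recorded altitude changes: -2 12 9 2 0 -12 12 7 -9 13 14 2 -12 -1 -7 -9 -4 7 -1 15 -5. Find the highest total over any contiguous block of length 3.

29

[-2, 12, 9] → sum 19
[12, 9, 2] → sum 23
[9, 2, 0] → sum 11
[2, 0, -12] → sum -10
[0, -12, 12] → sum 0
[-12, 12, 7] → sum 7
[12, 7, -9] → sum 10
[7, -9, 13] → sum 11
[-9, 13, 14] → sum 18
[13, 14, 2] → sum 29
[14, 2, -12] → sum 4
[2, -12, -1] → sum -11
[-12, -1, -7] → sum -20
[-1, -7, -9] → sum -17
[-7, -9, -4] → sum -20
[-9, -4, 7] → sum -6
[-4, 7, -1] → sum 2
[7, -1, 15] → sum 21
[-1, 15, -5] → sum 9
Highest of these is 29.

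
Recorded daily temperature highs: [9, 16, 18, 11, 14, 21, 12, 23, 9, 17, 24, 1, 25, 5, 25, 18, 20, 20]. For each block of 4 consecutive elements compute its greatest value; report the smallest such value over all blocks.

18

(9, 16, 18, 11) → max 18
(16, 18, 11, 14) → max 18
(18, 11, 14, 21) → max 21
(11, 14, 21, 12) → max 21
(14, 21, 12, 23) → max 23
(21, 12, 23, 9) → max 23
(12, 23, 9, 17) → max 23
(23, 9, 17, 24) → max 24
(9, 17, 24, 1) → max 24
(17, 24, 1, 25) → max 25
(24, 1, 25, 5) → max 25
(1, 25, 5, 25) → max 25
(25, 5, 25, 18) → max 25
(5, 25, 18, 20) → max 25
(25, 18, 20, 20) → max 25
Smallest of these is 18.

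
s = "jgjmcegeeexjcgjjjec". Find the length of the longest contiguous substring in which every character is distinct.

add j: [j] len 1
add g: [j, g] len 2
add j (repeat j, move left end past it): [g, j] len 2
add m: [g, j, m] len 3
add c: [g, j, m, c] len 4
add e: [g, j, m, c, e] len 5
add g (repeat g, move left end past it): [j, m, c, e, g] len 5
add e (repeat e, move left end past it): [g, e] len 2
add e (repeat e, move left end past it): [e] len 1
add e (repeat e, move left end past it): [e] len 1
add x: [e, x] len 2
add j: [e, x, j] len 3
add c: [e, x, j, c] len 4
add g: [e, x, j, c, g] len 5
add j (repeat j, move left end past it): [c, g, j] len 3
add j (repeat j, move left end past it): [j] len 1
add j (repeat j, move left end past it): [j] len 1
add e: [j, e] len 2
add c: [j, e, c] len 3
Longest all-distinct length: 5.

5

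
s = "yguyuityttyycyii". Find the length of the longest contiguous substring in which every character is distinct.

add y: [y] len 1
add g: [y, g] len 2
add u: [y, g, u] len 3
add y (repeat y, move left end past it): [g, u, y] len 3
add u (repeat u, move left end past it): [y, u] len 2
add i: [y, u, i] len 3
add t: [y, u, i, t] len 4
add y (repeat y, move left end past it): [u, i, t, y] len 4
add t (repeat t, move left end past it): [y, t] len 2
add t (repeat t, move left end past it): [t] len 1
add y: [t, y] len 2
add y (repeat y, move left end past it): [y] len 1
add c: [y, c] len 2
add y (repeat y, move left end past it): [c, y] len 2
add i: [c, y, i] len 3
add i (repeat i, move left end past it): [i] len 1
Longest all-distinct length: 4.

4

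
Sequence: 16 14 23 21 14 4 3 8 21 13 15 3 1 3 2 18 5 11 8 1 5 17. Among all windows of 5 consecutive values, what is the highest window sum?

16 14 23 21 14 → sum 88
14 23 21 14 4 → sum 76
23 21 14 4 3 → sum 65
21 14 4 3 8 → sum 50
14 4 3 8 21 → sum 50
4 3 8 21 13 → sum 49
3 8 21 13 15 → sum 60
8 21 13 15 3 → sum 60
21 13 15 3 1 → sum 53
13 15 3 1 3 → sum 35
15 3 1 3 2 → sum 24
3 1 3 2 18 → sum 27
1 3 2 18 5 → sum 29
3 2 18 5 11 → sum 39
2 18 5 11 8 → sum 44
18 5 11 8 1 → sum 43
5 11 8 1 5 → sum 30
11 8 1 5 17 → sum 42
Highest of these is 88.

88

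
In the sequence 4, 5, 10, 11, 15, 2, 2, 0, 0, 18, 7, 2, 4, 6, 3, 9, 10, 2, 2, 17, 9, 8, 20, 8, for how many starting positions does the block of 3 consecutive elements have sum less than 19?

8

4 5 10 → sum 19
5 10 11 → sum 26
10 11 15 → sum 36
11 15 2 → sum 28
15 2 2 → sum 19
2 2 0 → sum 4  < 19 ✓
2 0 0 → sum 2  < 19 ✓
0 0 18 → sum 18  < 19 ✓
0 18 7 → sum 25
18 7 2 → sum 27
7 2 4 → sum 13  < 19 ✓
2 4 6 → sum 12  < 19 ✓
4 6 3 → sum 13  < 19 ✓
6 3 9 → sum 18  < 19 ✓
3 9 10 → sum 22
9 10 2 → sum 21
10 2 2 → sum 14  < 19 ✓
2 2 17 → sum 21
2 17 9 → sum 28
17 9 8 → sum 34
9 8 20 → sum 37
8 20 8 → sum 36
8 windows satisfy the condition.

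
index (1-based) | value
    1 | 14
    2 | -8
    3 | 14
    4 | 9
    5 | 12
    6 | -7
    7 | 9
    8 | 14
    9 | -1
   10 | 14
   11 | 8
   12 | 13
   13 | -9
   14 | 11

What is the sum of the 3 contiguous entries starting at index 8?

27

Elements at indices 8..10: 14, -1, 14
sum(14, -1, 14) = 27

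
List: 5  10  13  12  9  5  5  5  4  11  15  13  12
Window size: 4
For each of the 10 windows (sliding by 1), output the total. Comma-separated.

[5, 10, 13, 12] → sum 40
[10, 13, 12, 9] → sum 44
[13, 12, 9, 5] → sum 39
[12, 9, 5, 5] → sum 31
[9, 5, 5, 5] → sum 24
[5, 5, 5, 4] → sum 19
[5, 5, 4, 11] → sum 25
[5, 4, 11, 15] → sum 35
[4, 11, 15, 13] → sum 43
[11, 15, 13, 12] → sum 51

40, 44, 39, 31, 24, 19, 25, 35, 43, 51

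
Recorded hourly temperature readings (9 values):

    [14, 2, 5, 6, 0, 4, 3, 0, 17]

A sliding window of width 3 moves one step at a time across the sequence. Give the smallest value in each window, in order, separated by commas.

2, 2, 0, 0, 0, 0, 0

14 2 5 → min 2
2 5 6 → min 2
5 6 0 → min 0
6 0 4 → min 0
0 4 3 → min 0
4 3 0 → min 0
3 0 17 → min 0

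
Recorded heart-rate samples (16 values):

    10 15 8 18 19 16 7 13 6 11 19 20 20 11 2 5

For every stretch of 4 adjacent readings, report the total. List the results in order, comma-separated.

51, 60, 61, 60, 55, 42, 37, 49, 56, 70, 70, 53, 38

[10, 15, 8, 18] → sum 51
[15, 8, 18, 19] → sum 60
[8, 18, 19, 16] → sum 61
[18, 19, 16, 7] → sum 60
[19, 16, 7, 13] → sum 55
[16, 7, 13, 6] → sum 42
[7, 13, 6, 11] → sum 37
[13, 6, 11, 19] → sum 49
[6, 11, 19, 20] → sum 56
[11, 19, 20, 20] → sum 70
[19, 20, 20, 11] → sum 70
[20, 20, 11, 2] → sum 53
[20, 11, 2, 5] → sum 38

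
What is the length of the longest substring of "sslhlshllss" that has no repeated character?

3

[s] len 1
[s] len 1
[s, l] len 2
[s, l, h] len 3
[h, l] len 2
[h, l, s] len 3
[l, s, h] len 3
[s, h, l] len 3
[l] len 1
[l, s] len 2
[s] len 1
Longest all-distinct length: 3.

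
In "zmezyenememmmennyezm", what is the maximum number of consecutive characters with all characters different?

add z: [z] len 1
add m: [z, m] len 2
add e: [z, m, e] len 3
add z (repeat z, move left end past it): [m, e, z] len 3
add y: [m, e, z, y] len 4
add e (repeat e, move left end past it): [z, y, e] len 3
add n: [z, y, e, n] len 4
add e (repeat e, move left end past it): [n, e] len 2
add m: [n, e, m] len 3
add e (repeat e, move left end past it): [m, e] len 2
add m (repeat m, move left end past it): [e, m] len 2
add m (repeat m, move left end past it): [m] len 1
add m (repeat m, move left end past it): [m] len 1
add e: [m, e] len 2
add n: [m, e, n] len 3
add n (repeat n, move left end past it): [n] len 1
add y: [n, y] len 2
add e: [n, y, e] len 3
add z: [n, y, e, z] len 4
add m: [n, y, e, z, m] len 5
Longest all-distinct length: 5.

5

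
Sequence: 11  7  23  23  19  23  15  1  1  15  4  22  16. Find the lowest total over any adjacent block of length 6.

Each size-6 window and its sum:
11 7 23 23 19 23 → sum 106
7 23 23 19 23 15 → sum 110
23 23 19 23 15 1 → sum 104
23 19 23 15 1 1 → sum 82
19 23 15 1 1 15 → sum 74
23 15 1 1 15 4 → sum 59
15 1 1 15 4 22 → sum 58
1 1 15 4 22 16 → sum 59
Lowest of these is 58.

58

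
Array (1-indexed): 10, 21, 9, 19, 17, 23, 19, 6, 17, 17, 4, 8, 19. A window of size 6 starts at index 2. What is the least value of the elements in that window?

Elements at indices 2..7: 21, 9, 19, 17, 23, 19
min(21, 9, 19, 17, 23, 19) = 9

9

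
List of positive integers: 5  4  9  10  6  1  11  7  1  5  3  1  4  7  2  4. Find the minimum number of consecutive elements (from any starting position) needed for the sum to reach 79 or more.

16

Extend right; whenever the sum reaches 79, record the length and shrink from the left:
add 5: running sum 5 < 79
add 4: running sum 9 < 79
add 9: running sum 18 < 79
add 10: running sum 28 < 79
add 6: running sum 34 < 79
add 1: running sum 35 < 79
add 11: running sum 46 < 79
add 7: running sum 53 < 79
add 1: running sum 54 < 79
add 5: running sum 59 < 79
add 3: running sum 62 < 79
add 1: running sum 63 < 79
add 4: running sum 67 < 79
add 7: running sum 74 < 79
add 2: running sum 76 < 79
end 15: [5, 4, 9, 10, 6, 1, 11, 7, 1, 5, 3, 1, 4, 7, 2, 4] sum 80, len 16
Shortest qualifying length: 16.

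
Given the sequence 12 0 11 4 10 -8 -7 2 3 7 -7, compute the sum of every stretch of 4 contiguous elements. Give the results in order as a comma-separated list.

27, 25, 17, -1, -3, -10, 5, 5

[12, 0, 11, 4] → sum 27
[0, 11, 4, 10] → sum 25
[11, 4, 10, -8] → sum 17
[4, 10, -8, -7] → sum -1
[10, -8, -7, 2] → sum -3
[-8, -7, 2, 3] → sum -10
[-7, 2, 3, 7] → sum 5
[2, 3, 7, -7] → sum 5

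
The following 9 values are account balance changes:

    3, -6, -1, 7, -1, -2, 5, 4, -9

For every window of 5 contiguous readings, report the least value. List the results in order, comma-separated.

[3, -6, -1, 7, -1] → min -6
[-6, -1, 7, -1, -2] → min -6
[-1, 7, -1, -2, 5] → min -2
[7, -1, -2, 5, 4] → min -2
[-1, -2, 5, 4, -9] → min -9

-6, -6, -2, -2, -9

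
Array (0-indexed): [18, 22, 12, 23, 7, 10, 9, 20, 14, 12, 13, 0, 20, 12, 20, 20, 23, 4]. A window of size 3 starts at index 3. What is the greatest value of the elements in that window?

23

Elements at indices 3..5: 23, 7, 10
max(23, 7, 10) = 23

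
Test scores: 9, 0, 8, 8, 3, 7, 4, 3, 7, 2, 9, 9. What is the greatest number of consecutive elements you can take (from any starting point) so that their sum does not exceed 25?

Extend to the right; shrink from the left whenever the sum exceeds 25:
→ 9: sum 9, len 1
→ 0: sum 9, len 2
→ 8: sum 17, len 3
→ 8: sum 25, len 4
→ 3 (dropped 9): sum 19, len 4
→ 7 (dropped 0, 8): sum 18, len 3
→ 4: sum 22, len 4
→ 3: sum 25, len 5
→ 7 (dropped 8): sum 24, len 5
→ 2 (dropped 3): sum 23, len 5
→ 9 (dropped 7): sum 25, len 5
→ 9 (dropped 4, 3, 7): sum 20, len 3
Longest length seen: 5.

5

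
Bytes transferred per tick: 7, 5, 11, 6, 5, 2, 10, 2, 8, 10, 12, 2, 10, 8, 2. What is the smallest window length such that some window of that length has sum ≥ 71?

10

add 7: running sum 7 < 71
add 5: running sum 12 < 71
add 11: running sum 23 < 71
add 6: running sum 29 < 71
add 5: running sum 34 < 71
add 2: running sum 36 < 71
add 10: running sum 46 < 71
add 2: running sum 48 < 71
add 8: running sum 56 < 71
add 10: running sum 66 < 71
add 12: shortest ending here [5, 11, 6, 5, 2, 10, 2, 8, 10, 12] sum 71, len 10
add 2: shortest ending here [5, 11, 6, 5, 2, 10, 2, 8, 10, 12, 2] sum 73, len 11
add 10: shortest ending here [11, 6, 5, 2, 10, 2, 8, 10, 12, 2, 10] sum 78, len 11
add 8: shortest ending here [6, 5, 2, 10, 2, 8, 10, 12, 2, 10, 8] sum 75, len 11
add 2: shortest ending here [5, 2, 10, 2, 8, 10, 12, 2, 10, 8, 2] sum 71, len 11
Shortest qualifying length: 10.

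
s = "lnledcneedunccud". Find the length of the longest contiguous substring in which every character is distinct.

add l: [l] len 1
add n: [l, n] len 2
add l (repeat l, move left end past it): [n, l] len 2
add e: [n, l, e] len 3
add d: [n, l, e, d] len 4
add c: [n, l, e, d, c] len 5
add n (repeat n, move left end past it): [l, e, d, c, n] len 5
add e (repeat e, move left end past it): [d, c, n, e] len 4
add e (repeat e, move left end past it): [e] len 1
add d: [e, d] len 2
add u: [e, d, u] len 3
add n: [e, d, u, n] len 4
add c: [e, d, u, n, c] len 5
add c (repeat c, move left end past it): [c] len 1
add u: [c, u] len 2
add d: [c, u, d] len 3
Longest all-distinct length: 5.

5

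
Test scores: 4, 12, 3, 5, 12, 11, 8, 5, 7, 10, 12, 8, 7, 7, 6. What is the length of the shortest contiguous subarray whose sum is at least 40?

5

add 4: running sum 4 < 40
add 12: running sum 16 < 40
add 3: running sum 19 < 40
add 5: running sum 24 < 40
add 12: running sum 36 < 40
end 5: [12, 3, 5, 12, 11] sum 43, len 5
end 6: [12, 3, 5, 12, 11, 8] sum 51, len 6
end 7: [5, 12, 11, 8, 5] sum 41, len 5
end 8: [12, 11, 8, 5, 7] sum 43, len 5
end 9: [11, 8, 5, 7, 10] sum 41, len 5
end 10: [8, 5, 7, 10, 12] sum 42, len 5
end 11: [5, 7, 10, 12, 8] sum 42, len 5
end 12: [7, 10, 12, 8, 7] sum 44, len 5
end 13: [10, 12, 8, 7, 7] sum 44, len 5
end 14: [12, 8, 7, 7, 6] sum 40, len 5
Shortest qualifying length: 5.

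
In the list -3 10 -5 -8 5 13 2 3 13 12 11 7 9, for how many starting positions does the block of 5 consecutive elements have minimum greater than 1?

[-3, 10, -5, -8, 5] → min -8
[10, -5, -8, 5, 13] → min -8
[-5, -8, 5, 13, 2] → min -8
[-8, 5, 13, 2, 3] → min -8
[5, 13, 2, 3, 13] → min 2  > 1 ✓
[13, 2, 3, 13, 12] → min 2  > 1 ✓
[2, 3, 13, 12, 11] → min 2  > 1 ✓
[3, 13, 12, 11, 7] → min 3  > 1 ✓
[13, 12, 11, 7, 9] → min 7  > 1 ✓
5 windows satisfy the condition.

5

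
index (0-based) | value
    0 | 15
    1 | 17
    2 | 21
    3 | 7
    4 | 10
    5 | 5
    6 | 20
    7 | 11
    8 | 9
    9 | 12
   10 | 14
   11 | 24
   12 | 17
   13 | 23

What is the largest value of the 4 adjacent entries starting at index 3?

20

Elements at indices 3..6: 7, 10, 5, 20
max(7, 10, 5, 20) = 20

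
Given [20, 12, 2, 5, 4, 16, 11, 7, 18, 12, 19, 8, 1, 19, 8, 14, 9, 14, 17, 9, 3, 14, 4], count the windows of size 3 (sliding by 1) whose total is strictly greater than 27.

(20, 12, 2) → sum 34  > 27 ✓
(12, 2, 5) → sum 19
(2, 5, 4) → sum 11
(5, 4, 16) → sum 25
(4, 16, 11) → sum 31  > 27 ✓
(16, 11, 7) → sum 34  > 27 ✓
(11, 7, 18) → sum 36  > 27 ✓
(7, 18, 12) → sum 37  > 27 ✓
(18, 12, 19) → sum 49  > 27 ✓
(12, 19, 8) → sum 39  > 27 ✓
(19, 8, 1) → sum 28  > 27 ✓
(8, 1, 19) → sum 28  > 27 ✓
(1, 19, 8) → sum 28  > 27 ✓
(19, 8, 14) → sum 41  > 27 ✓
(8, 14, 9) → sum 31  > 27 ✓
(14, 9, 14) → sum 37  > 27 ✓
(9, 14, 17) → sum 40  > 27 ✓
(14, 17, 9) → sum 40  > 27 ✓
(17, 9, 3) → sum 29  > 27 ✓
(9, 3, 14) → sum 26
(3, 14, 4) → sum 21
16 windows satisfy the condition.

16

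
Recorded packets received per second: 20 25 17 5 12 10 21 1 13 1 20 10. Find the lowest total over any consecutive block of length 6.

Window sums for each of the 7 positions:
[20, 25, 17, 5, 12, 10] → sum 89
[25, 17, 5, 12, 10, 21] → sum 90
[17, 5, 12, 10, 21, 1] → sum 66
[5, 12, 10, 21, 1, 13] → sum 62
[12, 10, 21, 1, 13, 1] → sum 58
[10, 21, 1, 13, 1, 20] → sum 66
[21, 1, 13, 1, 20, 10] → sum 66
Lowest of these is 58.

58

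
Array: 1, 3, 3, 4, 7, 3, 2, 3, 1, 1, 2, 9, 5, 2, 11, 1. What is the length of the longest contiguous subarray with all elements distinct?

5

add 1: [1] len 1
add 3: [1, 3] len 2
add 3 (repeat 3, move left end past it): [3] len 1
add 4: [3, 4] len 2
add 7: [3, 4, 7] len 3
add 3 (repeat 3, move left end past it): [4, 7, 3] len 3
add 2: [4, 7, 3, 2] len 4
add 3 (repeat 3, move left end past it): [2, 3] len 2
add 1: [2, 3, 1] len 3
add 1 (repeat 1, move left end past it): [1] len 1
add 2: [1, 2] len 2
add 9: [1, 2, 9] len 3
add 5: [1, 2, 9, 5] len 4
add 2 (repeat 2, move left end past it): [9, 5, 2] len 3
add 11: [9, 5, 2, 11] len 4
add 1: [9, 5, 2, 11, 1] len 5
Longest all-distinct length: 5.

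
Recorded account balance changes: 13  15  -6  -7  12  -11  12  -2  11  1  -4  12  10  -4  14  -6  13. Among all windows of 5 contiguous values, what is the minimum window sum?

0

(13, 15, -6, -7, 12) → sum 27
(15, -6, -7, 12, -11) → sum 3
(-6, -7, 12, -11, 12) → sum 0
(-7, 12, -11, 12, -2) → sum 4
(12, -11, 12, -2, 11) → sum 22
(-11, 12, -2, 11, 1) → sum 11
(12, -2, 11, 1, -4) → sum 18
(-2, 11, 1, -4, 12) → sum 18
(11, 1, -4, 12, 10) → sum 30
(1, -4, 12, 10, -4) → sum 15
(-4, 12, 10, -4, 14) → sum 28
(12, 10, -4, 14, -6) → sum 26
(10, -4, 14, -6, 13) → sum 27
Minimum of these is 0.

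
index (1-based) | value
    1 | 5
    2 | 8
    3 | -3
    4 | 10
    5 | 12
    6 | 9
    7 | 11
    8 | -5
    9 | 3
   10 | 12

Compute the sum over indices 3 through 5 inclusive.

19

Elements at indices 3..5: -3, 10, 12
sum(-3, 10, 12) = 19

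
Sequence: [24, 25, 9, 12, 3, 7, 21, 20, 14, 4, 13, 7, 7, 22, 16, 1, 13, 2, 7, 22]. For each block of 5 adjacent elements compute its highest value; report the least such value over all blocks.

Each size-5 window and its max:
(24, 25, 9, 12, 3) → max 25
(25, 9, 12, 3, 7) → max 25
(9, 12, 3, 7, 21) → max 21
(12, 3, 7, 21, 20) → max 21
(3, 7, 21, 20, 14) → max 21
(7, 21, 20, 14, 4) → max 21
(21, 20, 14, 4, 13) → max 21
(20, 14, 4, 13, 7) → max 20
(14, 4, 13, 7, 7) → max 14
(4, 13, 7, 7, 22) → max 22
(13, 7, 7, 22, 16) → max 22
(7, 7, 22, 16, 1) → max 22
(7, 22, 16, 1, 13) → max 22
(22, 16, 1, 13, 2) → max 22
(16, 1, 13, 2, 7) → max 16
(1, 13, 2, 7, 22) → max 22
Least of these is 14.

14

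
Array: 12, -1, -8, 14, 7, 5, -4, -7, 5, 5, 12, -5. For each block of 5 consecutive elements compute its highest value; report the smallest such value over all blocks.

5

Window maxs for each of the 8 positions:
(12, -1, -8, 14, 7) → max 14
(-1, -8, 14, 7, 5) → max 14
(-8, 14, 7, 5, -4) → max 14
(14, 7, 5, -4, -7) → max 14
(7, 5, -4, -7, 5) → max 7
(5, -4, -7, 5, 5) → max 5
(-4, -7, 5, 5, 12) → max 12
(-7, 5, 5, 12, -5) → max 12
Smallest of these is 5.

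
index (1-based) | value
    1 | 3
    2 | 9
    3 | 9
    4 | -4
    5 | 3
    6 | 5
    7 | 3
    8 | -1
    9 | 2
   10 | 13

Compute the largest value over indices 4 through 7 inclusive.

Elements at indices 4..7: -4, 3, 5, 3
max(-4, 3, 5, 3) = 5

5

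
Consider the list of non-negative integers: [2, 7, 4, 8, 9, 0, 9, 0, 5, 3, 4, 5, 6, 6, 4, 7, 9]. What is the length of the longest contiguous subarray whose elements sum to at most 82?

16

add 2: [2] sum 2, len 1
add 7: [2, 7] sum 9, len 2
add 4: [2, 7, 4] sum 13, len 3
add 8: [2, 7, 4, 8] sum 21, len 4
add 9: [2, 7, 4, 8, 9] sum 30, len 5
add 0: [2, 7, 4, 8, 9, 0] sum 30, len 6
add 9: [2, 7, 4, 8, 9, 0, 9] sum 39, len 7
add 0: [2, 7, 4, 8, 9, 0, 9, 0] sum 39, len 8
add 5: [2, 7, 4, 8, 9, 0, 9, 0, 5] sum 44, len 9
add 3: [2, 7, 4, 8, 9, 0, 9, 0, 5, 3] sum 47, len 10
add 4: [2, 7, 4, 8, 9, 0, 9, 0, 5, 3, 4] sum 51, len 11
add 5: [2, 7, 4, 8, 9, 0, 9, 0, 5, 3, 4, 5] sum 56, len 12
add 6: [2, 7, 4, 8, 9, 0, 9, 0, 5, 3, 4, 5, 6] sum 62, len 13
add 6: [2, 7, 4, 8, 9, 0, 9, 0, 5, 3, 4, 5, 6, 6] sum 68, len 14
add 4: [2, 7, 4, 8, 9, 0, 9, 0, 5, 3, 4, 5, 6, 6, 4] sum 72, len 15
add 7: [2, 7, 4, 8, 9, 0, 9, 0, 5, 3, 4, 5, 6, 6, 4, 7] sum 79, len 16
add 9: [4, 8, 9, 0, 9, 0, 5, 3, 4, 5, 6, 6, 4, 7, 9] sum 79, len 15
Longest length seen: 16.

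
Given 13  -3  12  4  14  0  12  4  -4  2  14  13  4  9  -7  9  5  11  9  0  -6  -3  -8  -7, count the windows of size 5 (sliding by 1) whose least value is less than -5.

(13, -3, 12, 4, 14) → min -3
(-3, 12, 4, 14, 0) → min -3
(12, 4, 14, 0, 12) → min 0
(4, 14, 0, 12, 4) → min 0
(14, 0, 12, 4, -4) → min -4
(0, 12, 4, -4, 2) → min -4
(12, 4, -4, 2, 14) → min -4
(4, -4, 2, 14, 13) → min -4
(-4, 2, 14, 13, 4) → min -4
(2, 14, 13, 4, 9) → min 2
(14, 13, 4, 9, -7) → min -7  < -5 ✓
(13, 4, 9, -7, 9) → min -7  < -5 ✓
(4, 9, -7, 9, 5) → min -7  < -5 ✓
(9, -7, 9, 5, 11) → min -7  < -5 ✓
(-7, 9, 5, 11, 9) → min -7  < -5 ✓
(9, 5, 11, 9, 0) → min 0
(5, 11, 9, 0, -6) → min -6  < -5 ✓
(11, 9, 0, -6, -3) → min -6  < -5 ✓
(9, 0, -6, -3, -8) → min -8  < -5 ✓
(0, -6, -3, -8, -7) → min -8  < -5 ✓
9 windows satisfy the condition.

9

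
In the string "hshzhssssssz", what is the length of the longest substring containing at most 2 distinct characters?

7

[h] 1 distinct, len 1
[h, s] 2 distinct, len 2
[h, s, h] 2 distinct, len 3
[h, z] 2 distinct, len 2
[h, z, h] 2 distinct, len 3
[h, s] 2 distinct, len 2
[h, s, s] 2 distinct, len 3
[h, s, s, s] 2 distinct, len 4
[h, s, s, s, s] 2 distinct, len 5
[h, s, s, s, s, s] 2 distinct, len 6
[h, s, s, s, s, s, s] 2 distinct, len 7
[s, s, s, s, s, s, z] 2 distinct, len 7
Longest length with ≤2 distinct: 7.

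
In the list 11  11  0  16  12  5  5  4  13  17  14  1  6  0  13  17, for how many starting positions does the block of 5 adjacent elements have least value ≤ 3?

8

(11, 11, 0, 16, 12) → min 0  ≤ 3 ✓
(11, 0, 16, 12, 5) → min 0  ≤ 3 ✓
(0, 16, 12, 5, 5) → min 0  ≤ 3 ✓
(16, 12, 5, 5, 4) → min 4
(12, 5, 5, 4, 13) → min 4
(5, 5, 4, 13, 17) → min 4
(5, 4, 13, 17, 14) → min 4
(4, 13, 17, 14, 1) → min 1  ≤ 3 ✓
(13, 17, 14, 1, 6) → min 1  ≤ 3 ✓
(17, 14, 1, 6, 0) → min 0  ≤ 3 ✓
(14, 1, 6, 0, 13) → min 0  ≤ 3 ✓
(1, 6, 0, 13, 17) → min 0  ≤ 3 ✓
8 windows satisfy the condition.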